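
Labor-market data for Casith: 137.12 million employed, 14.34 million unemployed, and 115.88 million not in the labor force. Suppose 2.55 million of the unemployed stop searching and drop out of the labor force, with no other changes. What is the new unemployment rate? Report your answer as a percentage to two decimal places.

New unemployment rate ≈ 7.92%.

Initially, labor force = 137.12 + 14.34 = 151.46 million, so u = 14.34/151.46 = 9.47%.
After the change, unemployed and labor force both fall by 2.55 → E = 137.12, U = 11.79, labor force = 148.91 million.
New unemployment rate = 11.79 / 148.91 = 7.92%.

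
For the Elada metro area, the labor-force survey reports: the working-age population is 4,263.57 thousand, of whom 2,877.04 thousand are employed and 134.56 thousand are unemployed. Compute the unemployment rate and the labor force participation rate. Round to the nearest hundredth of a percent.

Labor force = employed + unemployed = 2,877.04 + 134.56 = 3,011.60 thousand.
Unemployment rate = 134.56 / 3,011.60 = 4.47%.
Labor force participation rate = 3,011.60 / 4,263.57 = 70.64%.

Unemployment rate ≈ 4.47%; labor force participation rate ≈ 70.64%.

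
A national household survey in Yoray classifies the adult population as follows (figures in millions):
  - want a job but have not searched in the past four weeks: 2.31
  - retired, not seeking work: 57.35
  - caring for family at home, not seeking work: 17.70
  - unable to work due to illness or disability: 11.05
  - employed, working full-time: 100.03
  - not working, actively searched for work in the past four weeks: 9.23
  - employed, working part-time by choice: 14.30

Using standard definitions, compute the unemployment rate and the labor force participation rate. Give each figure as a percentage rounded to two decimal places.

Employed = 100.03 + 14.30 = 114.33 million.
Unemployed = 9.23 million.
Labor force = 114.33 + 9.23 = 123.56 million.
Not in labor force = 2.31 + 57.35 + 17.70 + 11.05 = 88.41 million (those not working and not actively searching are outside the labor force — including those who want a job but have given up searching).
Civilian working-age population = 123.56 + 88.41 = 211.97 million.
Unemployment rate = 9.23 / 123.56 = 7.47%.
Labor force participation rate = 123.56 / 211.97 = 58.29%.

Unemployment rate ≈ 7.47%; labor force participation rate ≈ 58.29%.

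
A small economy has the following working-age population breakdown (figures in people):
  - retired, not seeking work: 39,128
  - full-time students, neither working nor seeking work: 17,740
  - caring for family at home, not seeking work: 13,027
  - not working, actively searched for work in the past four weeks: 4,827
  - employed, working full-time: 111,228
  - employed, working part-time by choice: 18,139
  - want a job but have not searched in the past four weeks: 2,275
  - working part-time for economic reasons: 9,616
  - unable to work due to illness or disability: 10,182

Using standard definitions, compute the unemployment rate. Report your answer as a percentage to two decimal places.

Unemployment rate ≈ 3.36%.

Employed = 111,228 + 18,139 + 9,616 = 138,983 (anyone who worked, including part-time for economic reasons, counts as employed).
Unemployed = 4,827.
Labor force = 138,983 + 4,827 = 143,810.
Unemployment rate = 4,827 / 143,810 = 3.36%.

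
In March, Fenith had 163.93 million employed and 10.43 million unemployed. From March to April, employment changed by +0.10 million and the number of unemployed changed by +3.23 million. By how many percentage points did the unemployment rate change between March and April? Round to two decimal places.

March: labor force = 163.93 + 10.43 = 174.36; u = 10.43/174.36 = 5.98%.
April: labor force = 164.03 + 13.66 = 177.69; u = 13.66/177.69 = 7.69%.
Change = 7.69% − 5.98% = +1.71 pp.

The unemployment rate changed by +1.71 percentage points.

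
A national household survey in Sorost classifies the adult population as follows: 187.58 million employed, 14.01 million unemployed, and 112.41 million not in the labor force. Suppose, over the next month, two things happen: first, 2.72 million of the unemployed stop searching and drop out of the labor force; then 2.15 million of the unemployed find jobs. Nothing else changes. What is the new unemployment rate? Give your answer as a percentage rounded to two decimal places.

Initially, labor force = 187.58 + 14.01 = 201.59 million, so u = 14.01/201.59 = 6.95%.
After the first change, unemployed and labor force both fall by 2.72 → E = 187.58, U = 11.29, labor force = 198.87 million.
After the second change, unemployed falls and employed rises by 2.15; labor force unchanged → E = 189.73, U = 9.14, labor force = 198.87 million.
New unemployment rate = 9.14 / 198.87 = 4.60%.

New unemployment rate ≈ 4.60%.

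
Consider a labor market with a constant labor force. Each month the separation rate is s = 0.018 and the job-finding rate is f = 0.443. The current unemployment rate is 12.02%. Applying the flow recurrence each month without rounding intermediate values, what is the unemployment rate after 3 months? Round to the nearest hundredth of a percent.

Unemployment rate after three months ≈ 5.18%.

With a fixed labor force, u_{t+1} = u_t + s·(1−u_t) − f·u_t = u_t·(1−s−f) + s.
Here 1−s−f = 0.539 and s = 0.018.
u_1 = 0.120200 × 0.539 + 0.018 = 0.082788.
u_2 = 0.082788 × 0.539 + 0.018 = 0.062623.
u_3 = 0.062623 × 0.539 + 0.018 = 0.051754.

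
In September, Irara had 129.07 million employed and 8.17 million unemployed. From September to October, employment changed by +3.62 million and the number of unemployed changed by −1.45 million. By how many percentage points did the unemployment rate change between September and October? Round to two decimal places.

September: labor force = 129.07 + 8.17 = 137.24; u = 8.17/137.24 = 5.95%.
October: labor force = 132.69 + 6.72 = 139.41; u = 6.72/139.41 = 4.82%.
Change = 4.82% − 5.95% = −1.13 pp.

The unemployment rate changed by −1.13 percentage points.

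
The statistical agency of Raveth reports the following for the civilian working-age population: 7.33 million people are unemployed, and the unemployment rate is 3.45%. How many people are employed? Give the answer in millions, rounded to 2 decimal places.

Labor force = U / u = 7.33 / 0.0345 ≈ 212.46 million.
Employed = labor force − unemployed = 212.46 − 7.33 = 205.13 million.

About 205.13 million are employed.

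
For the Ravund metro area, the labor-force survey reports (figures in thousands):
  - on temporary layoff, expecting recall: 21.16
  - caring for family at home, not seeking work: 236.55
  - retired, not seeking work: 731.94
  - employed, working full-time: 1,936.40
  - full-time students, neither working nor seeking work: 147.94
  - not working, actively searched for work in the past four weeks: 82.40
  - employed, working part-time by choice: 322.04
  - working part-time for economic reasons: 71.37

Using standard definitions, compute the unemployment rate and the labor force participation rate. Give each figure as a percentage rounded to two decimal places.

Employed = 1,936.40 + 322.04 + 71.37 = 2,329.81 thousand (anyone who worked, including part-time for economic reasons, counts as employed).
Unemployed = 21.16 + 82.40 = 103.56 thousand (jobless and actively searching, or on temporary layoff).
Labor force = 2,329.81 + 103.56 = 2,433.37 thousand.
Not in labor force = 236.55 + 731.94 + 147.94 = 1,116.43 thousand (those not working and not actively searching are outside the labor force).
Civilian working-age population = 2,433.37 + 1,116.43 = 3,549.80 thousand.
Unemployment rate = 103.56 / 2,433.37 = 4.26%.
Labor force participation rate = 2,433.37 / 3,549.80 = 68.55%.

Unemployment rate ≈ 4.26%; labor force participation rate ≈ 68.55%.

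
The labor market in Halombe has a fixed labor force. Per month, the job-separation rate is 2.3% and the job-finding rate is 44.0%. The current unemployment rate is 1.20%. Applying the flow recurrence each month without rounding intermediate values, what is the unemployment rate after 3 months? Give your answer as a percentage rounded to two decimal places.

With a fixed labor force, u_{t+1} = u_t + s·(1−u_t) − f·u_t = u_t·(1−s−f) + s.
Here 1−s−f = 0.537 and s = 0.023.
u_1 = 0.012000 × 0.537 + 0.023 = 0.029444.
u_2 = 0.029444 × 0.537 + 0.023 = 0.038811.
u_3 = 0.038811 × 0.537 + 0.023 = 0.043842.

Unemployment rate after three months ≈ 4.38%.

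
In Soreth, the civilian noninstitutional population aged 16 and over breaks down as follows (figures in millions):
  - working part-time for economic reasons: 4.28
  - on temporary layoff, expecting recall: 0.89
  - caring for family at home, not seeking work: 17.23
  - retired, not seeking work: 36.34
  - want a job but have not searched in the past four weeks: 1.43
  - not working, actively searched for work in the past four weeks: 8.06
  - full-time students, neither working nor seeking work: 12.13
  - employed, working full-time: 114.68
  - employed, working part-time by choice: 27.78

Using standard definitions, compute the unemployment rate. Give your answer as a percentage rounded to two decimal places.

Unemployment rate ≈ 5.75%.

Employed = 4.28 + 114.68 + 27.78 = 146.74 million (anyone who worked, including part-time for economic reasons, counts as employed).
Unemployed = 0.89 + 8.06 = 8.95 million (jobless and actively searching, or on temporary layoff).
Labor force = 146.74 + 8.95 = 155.69 million.
Unemployment rate = 8.95 / 155.69 = 5.75%.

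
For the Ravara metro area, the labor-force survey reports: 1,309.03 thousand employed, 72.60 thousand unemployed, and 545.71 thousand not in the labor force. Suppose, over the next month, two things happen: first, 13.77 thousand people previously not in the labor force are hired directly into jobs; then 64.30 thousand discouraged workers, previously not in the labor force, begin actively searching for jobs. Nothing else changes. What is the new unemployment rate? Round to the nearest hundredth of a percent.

New unemployment rate ≈ 9.38%.

Initially, labor force = 1,309.03 + 72.60 = 1,381.63 thousand, so u = 72.60/1,381.63 = 5.25%.
After the first change, employed and labor force both rise by 13.77; unemployed unchanged → E = 1,322.80, U = 72.60, labor force = 1,395.40 thousand.
After the second change, unemployed and labor force both rise by 64.30 → E = 1,322.80, U = 136.90, labor force = 1,459.70 thousand.
New unemployment rate = 136.90 / 1,459.70 = 9.38%.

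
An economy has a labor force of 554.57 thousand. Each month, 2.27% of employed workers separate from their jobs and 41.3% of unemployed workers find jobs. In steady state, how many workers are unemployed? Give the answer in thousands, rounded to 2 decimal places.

About 28.89 thousand are unemployed in steady state.

Steady-state unemployment rate u* = s/(s+f) = 2.27/(2.27+41.3) = 0.052100.
Unemployed = u* × labor force = 0.052100 × 554.57 ≈ 28.89 thousand.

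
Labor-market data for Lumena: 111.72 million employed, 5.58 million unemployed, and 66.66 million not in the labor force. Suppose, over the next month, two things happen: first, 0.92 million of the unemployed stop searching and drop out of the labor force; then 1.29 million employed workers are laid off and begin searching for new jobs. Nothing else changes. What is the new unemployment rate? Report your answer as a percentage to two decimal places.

Initially, labor force = 111.72 + 5.58 = 117.30 million, so u = 5.58/117.30 = 4.76%.
After the first change, unemployed and labor force both fall by 0.92 → E = 111.72, U = 4.66, labor force = 116.38 million.
After the second change, employed falls and unemployed rises by 1.29; labor force unchanged → E = 110.43, U = 5.95, labor force = 116.38 million.
New unemployment rate = 5.95 / 116.38 = 5.11%.

New unemployment rate ≈ 5.11%.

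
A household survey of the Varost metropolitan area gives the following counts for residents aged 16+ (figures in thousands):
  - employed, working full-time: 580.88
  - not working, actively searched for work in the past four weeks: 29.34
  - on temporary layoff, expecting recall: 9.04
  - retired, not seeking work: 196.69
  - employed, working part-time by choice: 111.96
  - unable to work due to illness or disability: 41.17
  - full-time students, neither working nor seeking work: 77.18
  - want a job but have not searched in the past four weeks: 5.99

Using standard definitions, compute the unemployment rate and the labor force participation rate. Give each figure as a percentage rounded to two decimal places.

Unemployment rate ≈ 5.25%; labor force participation rate ≈ 69.49%.

Employed = 580.88 + 111.96 = 692.84 thousand.
Unemployed = 29.34 + 9.04 = 38.38 thousand (jobless and actively searching, or on temporary layoff).
Labor force = 692.84 + 38.38 = 731.22 thousand.
Not in labor force = 196.69 + 41.17 + 77.18 + 5.99 = 321.03 thousand (those not working and not actively searching are outside the labor force — including those who want a job but have given up searching).
Civilian working-age population = 731.22 + 321.03 = 1,052.25 thousand.
Unemployment rate = 38.38 / 731.22 = 5.25%.
Labor force participation rate = 731.22 / 1,052.25 = 69.49%.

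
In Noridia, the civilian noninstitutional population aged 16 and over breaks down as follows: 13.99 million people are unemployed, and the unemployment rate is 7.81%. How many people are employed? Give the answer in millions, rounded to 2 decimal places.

About 165.14 million are employed.

Labor force = U / u = 13.99 / 0.0781 ≈ 179.13 million.
Employed = labor force − unemployed = 179.13 − 13.99 = 165.14 million.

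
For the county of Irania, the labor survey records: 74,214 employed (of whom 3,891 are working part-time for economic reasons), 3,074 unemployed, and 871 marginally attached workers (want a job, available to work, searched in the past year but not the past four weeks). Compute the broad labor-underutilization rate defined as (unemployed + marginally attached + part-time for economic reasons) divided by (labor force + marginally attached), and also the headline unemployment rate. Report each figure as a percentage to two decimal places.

Broad underutilization rate ≈ 10.03%; headline unemployment rate ≈ 3.98%.

Labor force = 74,214 + 3,074 = 77,288.
Numerator = 3,074 + 871 + 3,891 = 7,836.
Denominator = 77,288 + 871 = 78,159.
Broad rate = 7,836 / 78,159 = 10.03%.
Headline unemployment rate = 3,074 / 77,288 = 3.98%.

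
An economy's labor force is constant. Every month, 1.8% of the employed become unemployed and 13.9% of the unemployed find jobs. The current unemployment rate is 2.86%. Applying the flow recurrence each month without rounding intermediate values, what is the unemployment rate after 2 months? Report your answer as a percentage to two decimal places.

With a fixed labor force, u_{t+1} = u_t + s·(1−u_t) − f·u_t = u_t·(1−s−f) + s.
Here 1−s−f = 0.843 and s = 0.018.
u_1 = 0.028600 × 0.843 + 0.018 = 0.042110.
u_2 = 0.042110 × 0.843 + 0.018 = 0.053499.

Unemployment rate after two months ≈ 5.35%.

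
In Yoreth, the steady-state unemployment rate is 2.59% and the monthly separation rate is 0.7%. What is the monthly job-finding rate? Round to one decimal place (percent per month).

From u* = s/(s+f): f = s·(1−u)/u.
f = 0.7 × (1 − 0.0259) / 0.0259 = 0.6819 / 0.0259 ≈ 26.3% per month.

Job-finding rate ≈ 26.3% per month.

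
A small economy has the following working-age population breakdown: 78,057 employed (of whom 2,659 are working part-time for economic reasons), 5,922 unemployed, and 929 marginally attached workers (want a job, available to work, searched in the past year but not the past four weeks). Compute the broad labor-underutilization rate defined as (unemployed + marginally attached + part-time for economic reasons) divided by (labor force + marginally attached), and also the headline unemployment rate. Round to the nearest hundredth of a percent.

Broad underutilization rate ≈ 11.20%; headline unemployment rate ≈ 7.05%.

Labor force = 78,057 + 5,922 = 83,979.
Numerator = 5,922 + 929 + 2,659 = 9,510.
Denominator = 83,979 + 929 = 84,908.
Broad rate = 9,510 / 84,908 = 11.20%.
Headline unemployment rate = 5,922 / 83,979 = 7.05%.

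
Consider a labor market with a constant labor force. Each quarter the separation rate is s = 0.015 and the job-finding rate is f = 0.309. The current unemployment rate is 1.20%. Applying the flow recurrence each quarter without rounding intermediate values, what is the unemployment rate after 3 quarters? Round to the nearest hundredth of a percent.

With a fixed labor force, u_{t+1} = u_t + s·(1−u_t) − f·u_t = u_t·(1−s−f) + s.
Here 1−s−f = 0.676 and s = 0.015.
u_1 = 0.012000 × 0.676 + 0.015 = 0.023112.
u_2 = 0.023112 × 0.676 + 0.015 = 0.030624.
u_3 = 0.030624 × 0.676 + 0.015 = 0.035702.

Unemployment rate after three quarters ≈ 3.57%.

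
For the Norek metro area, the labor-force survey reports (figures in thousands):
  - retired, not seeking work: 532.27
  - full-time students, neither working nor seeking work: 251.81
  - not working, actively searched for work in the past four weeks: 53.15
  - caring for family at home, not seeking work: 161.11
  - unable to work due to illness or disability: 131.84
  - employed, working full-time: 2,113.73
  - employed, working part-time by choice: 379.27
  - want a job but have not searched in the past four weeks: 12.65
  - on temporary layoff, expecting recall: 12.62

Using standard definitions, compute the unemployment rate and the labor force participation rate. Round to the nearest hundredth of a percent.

Employed = 2,113.73 + 379.27 = 2,493.00 thousand.
Unemployed = 53.15 + 12.62 = 65.77 thousand (jobless and actively searching, or on temporary layoff).
Labor force = 2,493.00 + 65.77 = 2,558.77 thousand.
Not in labor force = 532.27 + 251.81 + 161.11 + 131.84 + 12.65 = 1,089.68 thousand (those not working and not actively searching are outside the labor force — including those who want a job but have given up searching).
Civilian working-age population = 2,558.77 + 1,089.68 = 3,648.45 thousand.
Unemployment rate = 65.77 / 2,558.77 = 2.57%.
Labor force participation rate = 2,558.77 / 3,648.45 = 70.13%.

Unemployment rate ≈ 2.57%; labor force participation rate ≈ 70.13%.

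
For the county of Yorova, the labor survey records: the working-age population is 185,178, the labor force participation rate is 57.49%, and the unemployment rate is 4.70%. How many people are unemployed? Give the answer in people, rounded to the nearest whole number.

Labor force = 0.5749 × 185,178 = 106,459.
Unemployed = 0.0470 × 106,459 ≈ 5,004.

About 5,004 are unemployed.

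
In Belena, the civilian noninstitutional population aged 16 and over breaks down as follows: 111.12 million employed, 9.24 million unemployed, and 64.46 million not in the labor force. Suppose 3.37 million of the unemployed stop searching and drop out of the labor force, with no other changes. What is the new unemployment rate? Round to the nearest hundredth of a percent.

Initially, labor force = 111.12 + 9.24 = 120.36 million, so u = 9.24/120.36 = 7.68%.
After the change, unemployed and labor force both fall by 3.37 → E = 111.12, U = 5.87, labor force = 116.99 million.
New unemployment rate = 5.87 / 116.99 = 5.02%.

New unemployment rate ≈ 5.02%.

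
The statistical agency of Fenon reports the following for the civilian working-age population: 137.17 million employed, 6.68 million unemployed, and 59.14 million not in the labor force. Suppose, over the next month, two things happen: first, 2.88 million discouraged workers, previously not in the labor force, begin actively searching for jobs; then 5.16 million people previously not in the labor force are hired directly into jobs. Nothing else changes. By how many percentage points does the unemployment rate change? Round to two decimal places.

Initially, labor force = 137.17 + 6.68 = 143.85 million, so u = 6.68/143.85 = 4.64%.
After the first change, unemployed and labor force both rise by 2.88 → E = 137.17, U = 9.56, labor force = 146.73 million.
After the second change, employed and labor force both rise by 5.16; unemployed unchanged → E = 142.33, U = 9.56, labor force = 151.89 million.
New unemployment rate = 9.56 / 151.89 = 6.29%.
Change = 6.29% − 4.64% = +1.65 percentage points.

The unemployment rate changes by +1.65 percentage points.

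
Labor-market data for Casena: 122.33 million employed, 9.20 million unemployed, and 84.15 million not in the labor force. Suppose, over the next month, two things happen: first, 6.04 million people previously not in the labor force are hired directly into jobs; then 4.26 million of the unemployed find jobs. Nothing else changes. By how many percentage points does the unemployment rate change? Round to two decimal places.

Initially, labor force = 122.33 + 9.20 = 131.53 million, so u = 9.20/131.53 = 6.99%.
After the first change, employed and labor force both rise by 6.04; unemployed unchanged → E = 128.37, U = 9.20, labor force = 137.57 million.
After the second change, unemployed falls and employed rises by 4.26; labor force unchanged → E = 132.63, U = 4.94, labor force = 137.57 million.
New unemployment rate = 4.94 / 137.57 = 3.59%.
Change = 3.59% − 6.99% = −3.40 percentage points.

The unemployment rate changes by −3.40 percentage points.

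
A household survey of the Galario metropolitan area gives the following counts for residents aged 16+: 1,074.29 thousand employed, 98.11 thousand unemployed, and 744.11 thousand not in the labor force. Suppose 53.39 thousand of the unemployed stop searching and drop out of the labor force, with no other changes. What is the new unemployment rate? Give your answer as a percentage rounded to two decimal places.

New unemployment rate ≈ 4.00%.

Initially, labor force = 1,074.29 + 98.11 = 1,172.40 thousand, so u = 98.11/1,172.40 = 8.37%.
After the change, unemployed and labor force both fall by 53.39 → E = 1,074.29, U = 44.72, labor force = 1,119.01 thousand.
New unemployment rate = 44.72 / 1,119.01 = 4.00%.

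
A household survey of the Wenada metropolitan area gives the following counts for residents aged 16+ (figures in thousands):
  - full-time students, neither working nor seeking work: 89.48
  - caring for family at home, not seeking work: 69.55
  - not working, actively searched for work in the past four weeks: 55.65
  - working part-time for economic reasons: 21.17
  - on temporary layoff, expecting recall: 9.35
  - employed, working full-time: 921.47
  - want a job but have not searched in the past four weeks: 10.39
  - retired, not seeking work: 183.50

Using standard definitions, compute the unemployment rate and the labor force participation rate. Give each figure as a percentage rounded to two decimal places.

Unemployment rate ≈ 6.45%; labor force participation rate ≈ 74.06%.

Employed = 21.17 + 921.47 = 942.64 thousand (anyone who worked, including part-time for economic reasons, counts as employed).
Unemployed = 55.65 + 9.35 = 65.00 thousand (jobless and actively searching, or on temporary layoff).
Labor force = 942.64 + 65.00 = 1,007.64 thousand.
Not in labor force = 89.48 + 69.55 + 10.39 + 183.50 = 352.92 thousand (those not working and not actively searching are outside the labor force — including those who want a job but have given up searching).
Civilian working-age population = 1,007.64 + 352.92 = 1,360.56 thousand.
Unemployment rate = 65.00 / 1,007.64 = 6.45%.
Labor force participation rate = 1,007.64 / 1,360.56 = 74.06%.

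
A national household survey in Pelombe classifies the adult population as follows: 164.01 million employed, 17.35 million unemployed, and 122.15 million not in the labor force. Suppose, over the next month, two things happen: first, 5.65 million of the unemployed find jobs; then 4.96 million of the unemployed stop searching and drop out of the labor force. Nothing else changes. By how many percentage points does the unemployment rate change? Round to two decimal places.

Initially, labor force = 164.01 + 17.35 = 181.36 million, so u = 17.35/181.36 = 9.57%.
After the first change, unemployed falls and employed rises by 5.65; labor force unchanged → E = 169.66, U = 11.70, labor force = 181.36 million.
After the second change, unemployed and labor force both fall by 4.96 → E = 169.66, U = 6.74, labor force = 176.40 million.
New unemployment rate = 6.74 / 176.40 = 3.82%.
Change = 3.82% − 9.57% = −5.75 percentage points.

The unemployment rate changes by −5.75 percentage points.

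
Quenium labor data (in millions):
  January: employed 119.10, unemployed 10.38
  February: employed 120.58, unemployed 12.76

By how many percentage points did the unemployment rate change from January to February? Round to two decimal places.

The unemployment rate changed by +1.55 percentage points.

January: labor force = 119.10 + 10.38 = 129.48; u = 10.38/129.48 = 8.02%.
February: labor force = 120.58 + 12.76 = 133.34; u = 12.76/133.34 = 9.57%.
Change = 9.57% − 8.02% = +1.55 pp.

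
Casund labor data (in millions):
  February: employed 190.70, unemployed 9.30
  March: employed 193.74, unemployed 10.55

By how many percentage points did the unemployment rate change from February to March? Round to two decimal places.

February: labor force = 190.70 + 9.30 = 200.00; u = 9.30/200.00 = 4.65%.
March: labor force = 193.74 + 10.55 = 204.29; u = 10.55/204.29 = 5.16%.
Change = 5.16% − 4.65% = +0.51 pp.

The unemployment rate changed by +0.51 percentage points.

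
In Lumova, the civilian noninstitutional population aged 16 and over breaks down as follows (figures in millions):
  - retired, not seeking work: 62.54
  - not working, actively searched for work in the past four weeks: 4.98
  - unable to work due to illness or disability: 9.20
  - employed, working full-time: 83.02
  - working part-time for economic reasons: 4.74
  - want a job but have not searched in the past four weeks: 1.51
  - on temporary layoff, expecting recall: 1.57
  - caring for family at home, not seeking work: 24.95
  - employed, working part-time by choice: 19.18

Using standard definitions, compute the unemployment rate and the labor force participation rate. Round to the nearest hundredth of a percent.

Unemployment rate ≈ 5.77%; labor force participation rate ≈ 53.61%.

Employed = 83.02 + 4.74 + 19.18 = 106.94 million (anyone who worked, including part-time for economic reasons, counts as employed).
Unemployed = 4.98 + 1.57 = 6.55 million (jobless and actively searching, or on temporary layoff).
Labor force = 106.94 + 6.55 = 113.49 million.
Not in labor force = 62.54 + 9.20 + 1.51 + 24.95 = 98.20 million (those not working and not actively searching are outside the labor force — including those who want a job but have given up searching).
Civilian working-age population = 113.49 + 98.20 = 211.69 million.
Unemployment rate = 6.55 / 113.49 = 5.77%.
Labor force participation rate = 113.49 / 211.69 = 53.61%.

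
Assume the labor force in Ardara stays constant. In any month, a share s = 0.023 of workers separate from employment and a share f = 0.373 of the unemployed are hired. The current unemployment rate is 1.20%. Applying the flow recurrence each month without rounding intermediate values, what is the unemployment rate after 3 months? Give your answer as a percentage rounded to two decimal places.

With a fixed labor force, u_{t+1} = u_t + s·(1−u_t) − f·u_t = u_t·(1−s−f) + s.
Here 1−s−f = 0.604 and s = 0.023.
u_1 = 0.012000 × 0.604 + 0.023 = 0.030248.
u_2 = 0.030248 × 0.604 + 0.023 = 0.041270.
u_3 = 0.041270 × 0.604 + 0.023 = 0.047927.

Unemployment rate after three months ≈ 4.79%.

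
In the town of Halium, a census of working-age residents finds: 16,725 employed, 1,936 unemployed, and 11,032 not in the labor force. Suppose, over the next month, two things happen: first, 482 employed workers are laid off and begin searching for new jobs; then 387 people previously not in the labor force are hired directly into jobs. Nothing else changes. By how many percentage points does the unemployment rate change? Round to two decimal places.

Initially, labor force = 16,725 + 1,936 = 18,661, so u = 1,936/18,661 = 10.37%.
After the first change, employed falls and unemployed rises by 482; labor force unchanged → E = 16,243, U = 2,418, labor force = 18,661.
After the second change, employed and labor force both rise by 387; unemployed unchanged → E = 16,630, U = 2,418, labor force = 19,048.
New unemployment rate = 2,418 / 19,048 = 12.69%.
Change = 12.69% − 10.37% = +2.32 percentage points.

The unemployment rate changes by +2.32 percentage points.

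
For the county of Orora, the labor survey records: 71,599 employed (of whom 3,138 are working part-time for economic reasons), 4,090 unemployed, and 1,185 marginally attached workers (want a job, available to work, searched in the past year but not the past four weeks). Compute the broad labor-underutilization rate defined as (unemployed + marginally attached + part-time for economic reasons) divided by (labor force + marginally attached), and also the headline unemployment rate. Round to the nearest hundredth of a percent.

Labor force = 71,599 + 4,090 = 75,689.
Numerator = 4,090 + 1,185 + 3,138 = 8,413.
Denominator = 75,689 + 1,185 = 76,874.
Broad rate = 8,413 / 76,874 = 10.94%.
Headline unemployment rate = 4,090 / 75,689 = 5.40%.

Broad underutilization rate ≈ 10.94%; headline unemployment rate ≈ 5.40%.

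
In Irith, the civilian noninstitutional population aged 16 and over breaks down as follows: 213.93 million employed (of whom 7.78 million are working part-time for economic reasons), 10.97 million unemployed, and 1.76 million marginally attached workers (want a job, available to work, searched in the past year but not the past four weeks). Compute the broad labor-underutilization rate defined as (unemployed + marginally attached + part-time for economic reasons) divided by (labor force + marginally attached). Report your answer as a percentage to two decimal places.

Labor force = 213.93 + 10.97 = 224.90 million.
Numerator = 10.97 + 1.76 + 7.78 = 20.51 million.
Denominator = 224.90 + 1.76 = 226.66 million.
Broad rate = 20.51 / 226.66 = 9.05%.

Broad underutilization rate ≈ 9.05%.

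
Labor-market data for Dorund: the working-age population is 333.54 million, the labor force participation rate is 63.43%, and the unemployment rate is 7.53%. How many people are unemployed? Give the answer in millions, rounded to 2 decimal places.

Labor force = 0.6343 × 333.54 = 211.56 million.
Unemployed = 0.0753 × 211.56 ≈ 15.93 million.

About 15.93 million are unemployed.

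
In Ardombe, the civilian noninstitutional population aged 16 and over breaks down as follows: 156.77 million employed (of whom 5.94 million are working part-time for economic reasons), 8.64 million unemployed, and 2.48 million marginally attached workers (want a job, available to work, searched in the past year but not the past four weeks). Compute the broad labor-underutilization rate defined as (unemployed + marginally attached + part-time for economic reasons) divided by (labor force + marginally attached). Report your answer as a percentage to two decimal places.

Broad underutilization rate ≈ 10.16%.

Labor force = 156.77 + 8.64 = 165.41 million.
Numerator = 8.64 + 2.48 + 5.94 = 17.06 million.
Denominator = 165.41 + 2.48 = 167.89 million.
Broad rate = 17.06 / 167.89 = 10.16%.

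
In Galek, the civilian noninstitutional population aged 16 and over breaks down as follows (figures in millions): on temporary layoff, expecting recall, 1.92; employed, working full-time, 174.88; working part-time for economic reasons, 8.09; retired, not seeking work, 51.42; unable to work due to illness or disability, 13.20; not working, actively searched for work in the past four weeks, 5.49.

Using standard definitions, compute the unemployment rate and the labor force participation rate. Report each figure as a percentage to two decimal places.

Employed = 174.88 + 8.09 = 182.97 million (anyone who worked, including part-time for economic reasons, counts as employed).
Unemployed = 1.92 + 5.49 = 7.41 million (jobless and actively searching, or on temporary layoff).
Labor force = 182.97 + 7.41 = 190.38 million.
Not in labor force = 51.42 + 13.20 = 64.62 million (those not working and not actively searching are outside the labor force).
Civilian working-age population = 190.38 + 64.62 = 255.00 million.
Unemployment rate = 7.41 / 190.38 = 3.89%.
Labor force participation rate = 190.38 / 255.00 = 74.66%.

Unemployment rate ≈ 3.89%; labor force participation rate ≈ 74.66%.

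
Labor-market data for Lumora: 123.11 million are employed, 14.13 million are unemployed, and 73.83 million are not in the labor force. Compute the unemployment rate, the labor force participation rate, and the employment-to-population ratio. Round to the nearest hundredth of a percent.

Labor force = employed + unemployed = 123.11 + 14.13 = 137.24 million.
Working-age population = 137.24 + 73.83 = 211.07 million.
Unemployment rate = 14.13 / 137.24 = 10.30%.
Labor force participation rate = 137.24 / 211.07 = 65.02%.
Employment-population ratio = 123.11 / 211.07 = 58.33%.

Unemployment rate ≈ 10.30%; labor force participation rate ≈ 65.02%; employment-population ratio ≈ 58.33%.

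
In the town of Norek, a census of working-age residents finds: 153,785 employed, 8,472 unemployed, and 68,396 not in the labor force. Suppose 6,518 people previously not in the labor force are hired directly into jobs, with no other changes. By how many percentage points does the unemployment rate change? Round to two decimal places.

Initially, labor force = 153,785 + 8,472 = 162,257, so u = 8,472/162,257 = 5.22%.
After the change, employed and labor force both rise by 6,518; unemployed unchanged → E = 160,303, U = 8,472, labor force = 168,775.
New unemployment rate = 8,472 / 168,775 = 5.02%.
Change = 5.02% − 5.22% = −0.20 percentage points.

The unemployment rate changes by −0.20 percentage points.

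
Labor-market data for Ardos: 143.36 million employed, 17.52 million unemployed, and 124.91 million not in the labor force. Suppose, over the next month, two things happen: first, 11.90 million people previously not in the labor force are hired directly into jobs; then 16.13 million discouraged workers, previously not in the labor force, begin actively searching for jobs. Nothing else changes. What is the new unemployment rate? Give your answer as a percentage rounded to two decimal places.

New unemployment rate ≈ 17.81%.

Initially, labor force = 143.36 + 17.52 = 160.88 million, so u = 17.52/160.88 = 10.89%.
After the first change, employed and labor force both rise by 11.90; unemployed unchanged → E = 155.26, U = 17.52, labor force = 172.78 million.
After the second change, unemployed and labor force both rise by 16.13 → E = 155.26, U = 33.65, labor force = 188.91 million.
New unemployment rate = 33.65 / 188.91 = 17.81%.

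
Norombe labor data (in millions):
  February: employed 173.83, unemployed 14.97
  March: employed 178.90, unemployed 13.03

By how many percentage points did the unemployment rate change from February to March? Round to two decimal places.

February: labor force = 173.83 + 14.97 = 188.80; u = 14.97/188.80 = 7.93%.
March: labor force = 178.90 + 13.03 = 191.93; u = 13.03/191.93 = 6.79%.
Change = 6.79% − 7.93% = −1.14 pp.

The unemployment rate changed by −1.14 percentage points.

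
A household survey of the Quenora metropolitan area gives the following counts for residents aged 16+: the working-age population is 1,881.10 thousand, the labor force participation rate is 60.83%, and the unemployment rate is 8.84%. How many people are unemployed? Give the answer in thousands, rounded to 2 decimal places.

Labor force = 0.6083 × 1,881.10 = 1,144.27 thousand.
Unemployed = 0.0884 × 1,144.27 ≈ 101.15 thousand.

About 101.15 thousand are unemployed.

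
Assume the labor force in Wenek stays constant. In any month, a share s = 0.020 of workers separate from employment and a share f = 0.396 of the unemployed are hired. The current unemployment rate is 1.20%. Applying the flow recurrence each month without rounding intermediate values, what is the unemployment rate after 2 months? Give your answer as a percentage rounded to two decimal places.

With a fixed labor force, u_{t+1} = u_t + s·(1−u_t) − f·u_t = u_t·(1−s−f) + s.
Here 1−s−f = 0.584 and s = 0.020.
u_1 = 0.012000 × 0.584 + 0.020 = 0.027008.
u_2 = 0.027008 × 0.584 + 0.020 = 0.035773.

Unemployment rate after two months ≈ 3.58%.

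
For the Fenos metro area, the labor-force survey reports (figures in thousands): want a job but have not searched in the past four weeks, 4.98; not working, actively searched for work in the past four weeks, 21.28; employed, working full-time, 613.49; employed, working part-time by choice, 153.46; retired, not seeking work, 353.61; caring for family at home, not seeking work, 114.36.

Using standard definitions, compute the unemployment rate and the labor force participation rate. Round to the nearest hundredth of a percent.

Unemployment rate ≈ 2.70%; labor force participation rate ≈ 62.50%.

Employed = 613.49 + 153.46 = 766.95 thousand.
Unemployed = 21.28 thousand.
Labor force = 766.95 + 21.28 = 788.23 thousand.
Not in labor force = 4.98 + 353.61 + 114.36 = 472.95 thousand (those not working and not actively searching are outside the labor force — including those who want a job but have given up searching).
Civilian working-age population = 788.23 + 472.95 = 1,261.18 thousand.
Unemployment rate = 21.28 / 788.23 = 2.70%.
Labor force participation rate = 788.23 / 1,261.18 = 62.50%.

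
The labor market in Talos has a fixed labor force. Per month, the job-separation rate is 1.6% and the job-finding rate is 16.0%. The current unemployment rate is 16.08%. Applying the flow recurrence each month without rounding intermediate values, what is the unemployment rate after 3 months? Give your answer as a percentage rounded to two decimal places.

With a fixed labor force, u_{t+1} = u_t + s·(1−u_t) − f·u_t = u_t·(1−s−f) + s.
Here 1−s−f = 0.824 and s = 0.016.
u_1 = 0.160800 × 0.824 + 0.016 = 0.148499.
u_2 = 0.148499 × 0.824 + 0.016 = 0.138363.
u_3 = 0.138363 × 0.824 + 0.016 = 0.130011.

Unemployment rate after three months ≈ 13.00%.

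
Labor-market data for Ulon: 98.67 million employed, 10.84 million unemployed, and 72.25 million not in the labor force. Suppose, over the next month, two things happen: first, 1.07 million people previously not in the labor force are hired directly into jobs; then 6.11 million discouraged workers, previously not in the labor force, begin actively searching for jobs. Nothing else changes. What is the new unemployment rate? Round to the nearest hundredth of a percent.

Initially, labor force = 98.67 + 10.84 = 109.51 million, so u = 10.84/109.51 = 9.90%.
After the first change, employed and labor force both rise by 1.07; unemployed unchanged → E = 99.74, U = 10.84, labor force = 110.58 million.
After the second change, unemployed and labor force both rise by 6.11 → E = 99.74, U = 16.95, labor force = 116.69 million.
New unemployment rate = 16.95 / 116.69 = 14.53%.

New unemployment rate ≈ 14.53%.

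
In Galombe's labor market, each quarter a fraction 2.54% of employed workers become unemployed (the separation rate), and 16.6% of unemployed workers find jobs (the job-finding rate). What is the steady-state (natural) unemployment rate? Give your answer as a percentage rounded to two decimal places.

At steady state the flows balance: s·E = f·U, so U/(E+U) = s/(s+f).
u* = 2.54 / (2.54 + 16.6) = 2.54 / 19.14 = 13.27%.

Steady-state unemployment rate ≈ 13.27%.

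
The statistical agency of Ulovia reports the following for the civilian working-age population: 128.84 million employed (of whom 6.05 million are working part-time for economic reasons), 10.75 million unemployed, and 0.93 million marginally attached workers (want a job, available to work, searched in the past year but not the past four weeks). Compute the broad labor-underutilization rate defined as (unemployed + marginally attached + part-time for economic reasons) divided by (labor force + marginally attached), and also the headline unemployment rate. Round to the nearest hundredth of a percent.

Labor force = 128.84 + 10.75 = 139.59 million.
Numerator = 10.75 + 0.93 + 6.05 = 17.73 million.
Denominator = 139.59 + 0.93 = 140.52 million.
Broad rate = 17.73 / 140.52 = 12.62%.
Headline unemployment rate = 10.75 / 139.59 = 7.70%.

Broad underutilization rate ≈ 12.62%; headline unemployment rate ≈ 7.70%.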